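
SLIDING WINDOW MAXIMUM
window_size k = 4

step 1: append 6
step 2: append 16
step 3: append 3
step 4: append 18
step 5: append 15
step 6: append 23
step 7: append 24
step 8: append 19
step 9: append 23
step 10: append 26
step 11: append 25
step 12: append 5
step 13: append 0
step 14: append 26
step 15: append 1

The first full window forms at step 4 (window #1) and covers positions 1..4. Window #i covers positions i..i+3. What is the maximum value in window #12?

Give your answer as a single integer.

Answer: 26

Derivation:
step 1: append 6 -> window=[6] (not full yet)
step 2: append 16 -> window=[6, 16] (not full yet)
step 3: append 3 -> window=[6, 16, 3] (not full yet)
step 4: append 18 -> window=[6, 16, 3, 18] -> max=18
step 5: append 15 -> window=[16, 3, 18, 15] -> max=18
step 6: append 23 -> window=[3, 18, 15, 23] -> max=23
step 7: append 24 -> window=[18, 15, 23, 24] -> max=24
step 8: append 19 -> window=[15, 23, 24, 19] -> max=24
step 9: append 23 -> window=[23, 24, 19, 23] -> max=24
step 10: append 26 -> window=[24, 19, 23, 26] -> max=26
step 11: append 25 -> window=[19, 23, 26, 25] -> max=26
step 12: append 5 -> window=[23, 26, 25, 5] -> max=26
step 13: append 0 -> window=[26, 25, 5, 0] -> max=26
step 14: append 26 -> window=[25, 5, 0, 26] -> max=26
step 15: append 1 -> window=[5, 0, 26, 1] -> max=26
Window #12 max = 26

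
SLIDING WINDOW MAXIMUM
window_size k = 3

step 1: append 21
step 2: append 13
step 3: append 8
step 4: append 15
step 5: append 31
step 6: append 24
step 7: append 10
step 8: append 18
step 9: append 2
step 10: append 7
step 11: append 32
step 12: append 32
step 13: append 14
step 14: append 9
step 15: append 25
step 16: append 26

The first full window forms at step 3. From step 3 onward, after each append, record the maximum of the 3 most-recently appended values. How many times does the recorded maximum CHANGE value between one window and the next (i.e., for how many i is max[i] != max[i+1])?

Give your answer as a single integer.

Answer: 7

Derivation:
step 1: append 21 -> window=[21] (not full yet)
step 2: append 13 -> window=[21, 13] (not full yet)
step 3: append 8 -> window=[21, 13, 8] -> max=21
step 4: append 15 -> window=[13, 8, 15] -> max=15
step 5: append 31 -> window=[8, 15, 31] -> max=31
step 6: append 24 -> window=[15, 31, 24] -> max=31
step 7: append 10 -> window=[31, 24, 10] -> max=31
step 8: append 18 -> window=[24, 10, 18] -> max=24
step 9: append 2 -> window=[10, 18, 2] -> max=18
step 10: append 7 -> window=[18, 2, 7] -> max=18
step 11: append 32 -> window=[2, 7, 32] -> max=32
step 12: append 32 -> window=[7, 32, 32] -> max=32
step 13: append 14 -> window=[32, 32, 14] -> max=32
step 14: append 9 -> window=[32, 14, 9] -> max=32
step 15: append 25 -> window=[14, 9, 25] -> max=25
step 16: append 26 -> window=[9, 25, 26] -> max=26
Recorded maximums: 21 15 31 31 31 24 18 18 32 32 32 32 25 26
Changes between consecutive maximums: 7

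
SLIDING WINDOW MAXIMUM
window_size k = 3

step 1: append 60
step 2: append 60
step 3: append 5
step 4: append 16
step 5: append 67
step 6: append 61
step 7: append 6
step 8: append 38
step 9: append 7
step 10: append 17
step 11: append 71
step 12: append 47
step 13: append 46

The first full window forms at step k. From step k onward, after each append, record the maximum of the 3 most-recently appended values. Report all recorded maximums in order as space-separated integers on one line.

step 1: append 60 -> window=[60] (not full yet)
step 2: append 60 -> window=[60, 60] (not full yet)
step 3: append 5 -> window=[60, 60, 5] -> max=60
step 4: append 16 -> window=[60, 5, 16] -> max=60
step 5: append 67 -> window=[5, 16, 67] -> max=67
step 6: append 61 -> window=[16, 67, 61] -> max=67
step 7: append 6 -> window=[67, 61, 6] -> max=67
step 8: append 38 -> window=[61, 6, 38] -> max=61
step 9: append 7 -> window=[6, 38, 7] -> max=38
step 10: append 17 -> window=[38, 7, 17] -> max=38
step 11: append 71 -> window=[7, 17, 71] -> max=71
step 12: append 47 -> window=[17, 71, 47] -> max=71
step 13: append 46 -> window=[71, 47, 46] -> max=71

Answer: 60 60 67 67 67 61 38 38 71 71 71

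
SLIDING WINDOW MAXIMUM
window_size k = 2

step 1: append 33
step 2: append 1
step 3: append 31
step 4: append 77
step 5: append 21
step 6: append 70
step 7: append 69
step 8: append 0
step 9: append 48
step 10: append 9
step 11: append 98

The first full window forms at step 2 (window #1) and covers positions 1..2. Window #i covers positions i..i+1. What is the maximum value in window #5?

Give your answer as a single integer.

Answer: 70

Derivation:
step 1: append 33 -> window=[33] (not full yet)
step 2: append 1 -> window=[33, 1] -> max=33
step 3: append 31 -> window=[1, 31] -> max=31
step 4: append 77 -> window=[31, 77] -> max=77
step 5: append 21 -> window=[77, 21] -> max=77
step 6: append 70 -> window=[21, 70] -> max=70
Window #5 max = 70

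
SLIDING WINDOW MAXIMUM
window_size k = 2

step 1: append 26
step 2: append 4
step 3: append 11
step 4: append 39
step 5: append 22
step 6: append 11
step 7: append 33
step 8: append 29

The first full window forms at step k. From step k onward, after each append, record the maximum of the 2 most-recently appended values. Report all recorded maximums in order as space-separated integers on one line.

Answer: 26 11 39 39 22 33 33

Derivation:
step 1: append 26 -> window=[26] (not full yet)
step 2: append 4 -> window=[26, 4] -> max=26
step 3: append 11 -> window=[4, 11] -> max=11
step 4: append 39 -> window=[11, 39] -> max=39
step 5: append 22 -> window=[39, 22] -> max=39
step 6: append 11 -> window=[22, 11] -> max=22
step 7: append 33 -> window=[11, 33] -> max=33
step 8: append 29 -> window=[33, 29] -> max=33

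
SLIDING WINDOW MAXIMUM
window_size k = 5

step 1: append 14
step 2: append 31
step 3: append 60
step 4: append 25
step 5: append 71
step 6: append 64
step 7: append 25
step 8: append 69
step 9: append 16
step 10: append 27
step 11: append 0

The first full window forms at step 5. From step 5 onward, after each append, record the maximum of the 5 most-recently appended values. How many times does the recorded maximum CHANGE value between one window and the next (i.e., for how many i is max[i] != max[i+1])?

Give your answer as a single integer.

Answer: 1

Derivation:
step 1: append 14 -> window=[14] (not full yet)
step 2: append 31 -> window=[14, 31] (not full yet)
step 3: append 60 -> window=[14, 31, 60] (not full yet)
step 4: append 25 -> window=[14, 31, 60, 25] (not full yet)
step 5: append 71 -> window=[14, 31, 60, 25, 71] -> max=71
step 6: append 64 -> window=[31, 60, 25, 71, 64] -> max=71
step 7: append 25 -> window=[60, 25, 71, 64, 25] -> max=71
step 8: append 69 -> window=[25, 71, 64, 25, 69] -> max=71
step 9: append 16 -> window=[71, 64, 25, 69, 16] -> max=71
step 10: append 27 -> window=[64, 25, 69, 16, 27] -> max=69
step 11: append 0 -> window=[25, 69, 16, 27, 0] -> max=69
Recorded maximums: 71 71 71 71 71 69 69
Changes between consecutive maximums: 1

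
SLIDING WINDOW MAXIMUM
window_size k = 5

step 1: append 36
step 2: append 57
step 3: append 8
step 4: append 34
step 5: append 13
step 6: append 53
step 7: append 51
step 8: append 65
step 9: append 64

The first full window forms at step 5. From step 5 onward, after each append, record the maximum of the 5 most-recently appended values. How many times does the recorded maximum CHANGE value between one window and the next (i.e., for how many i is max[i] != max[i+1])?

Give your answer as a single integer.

step 1: append 36 -> window=[36] (not full yet)
step 2: append 57 -> window=[36, 57] (not full yet)
step 3: append 8 -> window=[36, 57, 8] (not full yet)
step 4: append 34 -> window=[36, 57, 8, 34] (not full yet)
step 5: append 13 -> window=[36, 57, 8, 34, 13] -> max=57
step 6: append 53 -> window=[57, 8, 34, 13, 53] -> max=57
step 7: append 51 -> window=[8, 34, 13, 53, 51] -> max=53
step 8: append 65 -> window=[34, 13, 53, 51, 65] -> max=65
step 9: append 64 -> window=[13, 53, 51, 65, 64] -> max=65
Recorded maximums: 57 57 53 65 65
Changes between consecutive maximums: 2

Answer: 2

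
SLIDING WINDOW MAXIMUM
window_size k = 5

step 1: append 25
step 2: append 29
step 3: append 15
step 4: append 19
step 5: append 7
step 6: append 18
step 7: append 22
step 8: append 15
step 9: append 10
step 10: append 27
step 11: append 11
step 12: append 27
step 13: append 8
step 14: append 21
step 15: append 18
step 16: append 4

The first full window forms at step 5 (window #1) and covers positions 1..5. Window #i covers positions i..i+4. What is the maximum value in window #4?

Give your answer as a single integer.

step 1: append 25 -> window=[25] (not full yet)
step 2: append 29 -> window=[25, 29] (not full yet)
step 3: append 15 -> window=[25, 29, 15] (not full yet)
step 4: append 19 -> window=[25, 29, 15, 19] (not full yet)
step 5: append 7 -> window=[25, 29, 15, 19, 7] -> max=29
step 6: append 18 -> window=[29, 15, 19, 7, 18] -> max=29
step 7: append 22 -> window=[15, 19, 7, 18, 22] -> max=22
step 8: append 15 -> window=[19, 7, 18, 22, 15] -> max=22
Window #4 max = 22

Answer: 22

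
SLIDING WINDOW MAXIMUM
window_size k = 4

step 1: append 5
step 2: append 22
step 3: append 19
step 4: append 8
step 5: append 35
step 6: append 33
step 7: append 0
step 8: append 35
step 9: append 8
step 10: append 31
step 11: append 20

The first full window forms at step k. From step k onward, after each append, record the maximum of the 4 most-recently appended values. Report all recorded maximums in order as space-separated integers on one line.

step 1: append 5 -> window=[5] (not full yet)
step 2: append 22 -> window=[5, 22] (not full yet)
step 3: append 19 -> window=[5, 22, 19] (not full yet)
step 4: append 8 -> window=[5, 22, 19, 8] -> max=22
step 5: append 35 -> window=[22, 19, 8, 35] -> max=35
step 6: append 33 -> window=[19, 8, 35, 33] -> max=35
step 7: append 0 -> window=[8, 35, 33, 0] -> max=35
step 8: append 35 -> window=[35, 33, 0, 35] -> max=35
step 9: append 8 -> window=[33, 0, 35, 8] -> max=35
step 10: append 31 -> window=[0, 35, 8, 31] -> max=35
step 11: append 20 -> window=[35, 8, 31, 20] -> max=35

Answer: 22 35 35 35 35 35 35 35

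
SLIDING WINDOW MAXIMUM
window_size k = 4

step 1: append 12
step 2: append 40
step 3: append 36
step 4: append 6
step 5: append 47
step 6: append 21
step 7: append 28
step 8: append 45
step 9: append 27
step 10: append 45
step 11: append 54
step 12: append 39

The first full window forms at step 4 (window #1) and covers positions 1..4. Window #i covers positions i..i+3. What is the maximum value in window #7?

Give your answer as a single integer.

step 1: append 12 -> window=[12] (not full yet)
step 2: append 40 -> window=[12, 40] (not full yet)
step 3: append 36 -> window=[12, 40, 36] (not full yet)
step 4: append 6 -> window=[12, 40, 36, 6] -> max=40
step 5: append 47 -> window=[40, 36, 6, 47] -> max=47
step 6: append 21 -> window=[36, 6, 47, 21] -> max=47
step 7: append 28 -> window=[6, 47, 21, 28] -> max=47
step 8: append 45 -> window=[47, 21, 28, 45] -> max=47
step 9: append 27 -> window=[21, 28, 45, 27] -> max=45
step 10: append 45 -> window=[28, 45, 27, 45] -> max=45
Window #7 max = 45

Answer: 45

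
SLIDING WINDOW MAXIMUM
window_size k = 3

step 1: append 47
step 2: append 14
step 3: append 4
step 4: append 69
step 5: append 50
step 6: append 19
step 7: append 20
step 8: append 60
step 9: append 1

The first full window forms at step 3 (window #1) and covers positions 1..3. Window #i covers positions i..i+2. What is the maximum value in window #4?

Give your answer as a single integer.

Answer: 69

Derivation:
step 1: append 47 -> window=[47] (not full yet)
step 2: append 14 -> window=[47, 14] (not full yet)
step 3: append 4 -> window=[47, 14, 4] -> max=47
step 4: append 69 -> window=[14, 4, 69] -> max=69
step 5: append 50 -> window=[4, 69, 50] -> max=69
step 6: append 19 -> window=[69, 50, 19] -> max=69
Window #4 max = 69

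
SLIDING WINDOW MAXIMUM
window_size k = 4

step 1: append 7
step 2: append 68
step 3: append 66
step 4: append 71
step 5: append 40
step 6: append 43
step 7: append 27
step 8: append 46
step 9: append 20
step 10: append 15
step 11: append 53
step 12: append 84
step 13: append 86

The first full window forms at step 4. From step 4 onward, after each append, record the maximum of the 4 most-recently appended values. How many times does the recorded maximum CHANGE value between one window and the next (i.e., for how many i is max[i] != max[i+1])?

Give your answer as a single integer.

Answer: 4

Derivation:
step 1: append 7 -> window=[7] (not full yet)
step 2: append 68 -> window=[7, 68] (not full yet)
step 3: append 66 -> window=[7, 68, 66] (not full yet)
step 4: append 71 -> window=[7, 68, 66, 71] -> max=71
step 5: append 40 -> window=[68, 66, 71, 40] -> max=71
step 6: append 43 -> window=[66, 71, 40, 43] -> max=71
step 7: append 27 -> window=[71, 40, 43, 27] -> max=71
step 8: append 46 -> window=[40, 43, 27, 46] -> max=46
step 9: append 20 -> window=[43, 27, 46, 20] -> max=46
step 10: append 15 -> window=[27, 46, 20, 15] -> max=46
step 11: append 53 -> window=[46, 20, 15, 53] -> max=53
step 12: append 84 -> window=[20, 15, 53, 84] -> max=84
step 13: append 86 -> window=[15, 53, 84, 86] -> max=86
Recorded maximums: 71 71 71 71 46 46 46 53 84 86
Changes between consecutive maximums: 4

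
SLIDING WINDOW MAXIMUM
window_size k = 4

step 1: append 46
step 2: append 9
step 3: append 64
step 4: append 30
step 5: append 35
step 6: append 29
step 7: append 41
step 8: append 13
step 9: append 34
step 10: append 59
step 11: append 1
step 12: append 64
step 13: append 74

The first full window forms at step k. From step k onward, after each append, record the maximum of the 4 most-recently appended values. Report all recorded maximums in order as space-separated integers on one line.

step 1: append 46 -> window=[46] (not full yet)
step 2: append 9 -> window=[46, 9] (not full yet)
step 3: append 64 -> window=[46, 9, 64] (not full yet)
step 4: append 30 -> window=[46, 9, 64, 30] -> max=64
step 5: append 35 -> window=[9, 64, 30, 35] -> max=64
step 6: append 29 -> window=[64, 30, 35, 29] -> max=64
step 7: append 41 -> window=[30, 35, 29, 41] -> max=41
step 8: append 13 -> window=[35, 29, 41, 13] -> max=41
step 9: append 34 -> window=[29, 41, 13, 34] -> max=41
step 10: append 59 -> window=[41, 13, 34, 59] -> max=59
step 11: append 1 -> window=[13, 34, 59, 1] -> max=59
step 12: append 64 -> window=[34, 59, 1, 64] -> max=64
step 13: append 74 -> window=[59, 1, 64, 74] -> max=74

Answer: 64 64 64 41 41 41 59 59 64 74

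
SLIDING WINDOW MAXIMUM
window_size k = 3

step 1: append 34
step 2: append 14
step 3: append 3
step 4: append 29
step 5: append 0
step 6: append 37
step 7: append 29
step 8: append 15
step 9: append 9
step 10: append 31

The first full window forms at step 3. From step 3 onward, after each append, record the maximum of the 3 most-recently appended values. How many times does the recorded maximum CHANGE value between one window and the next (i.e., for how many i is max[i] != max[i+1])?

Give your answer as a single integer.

Answer: 4

Derivation:
step 1: append 34 -> window=[34] (not full yet)
step 2: append 14 -> window=[34, 14] (not full yet)
step 3: append 3 -> window=[34, 14, 3] -> max=34
step 4: append 29 -> window=[14, 3, 29] -> max=29
step 5: append 0 -> window=[3, 29, 0] -> max=29
step 6: append 37 -> window=[29, 0, 37] -> max=37
step 7: append 29 -> window=[0, 37, 29] -> max=37
step 8: append 15 -> window=[37, 29, 15] -> max=37
step 9: append 9 -> window=[29, 15, 9] -> max=29
step 10: append 31 -> window=[15, 9, 31] -> max=31
Recorded maximums: 34 29 29 37 37 37 29 31
Changes between consecutive maximums: 4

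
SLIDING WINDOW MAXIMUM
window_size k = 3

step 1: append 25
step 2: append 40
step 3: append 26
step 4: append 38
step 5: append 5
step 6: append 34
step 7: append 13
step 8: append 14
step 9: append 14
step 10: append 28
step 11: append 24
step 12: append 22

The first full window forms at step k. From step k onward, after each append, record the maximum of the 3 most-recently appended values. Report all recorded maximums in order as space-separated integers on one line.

step 1: append 25 -> window=[25] (not full yet)
step 2: append 40 -> window=[25, 40] (not full yet)
step 3: append 26 -> window=[25, 40, 26] -> max=40
step 4: append 38 -> window=[40, 26, 38] -> max=40
step 5: append 5 -> window=[26, 38, 5] -> max=38
step 6: append 34 -> window=[38, 5, 34] -> max=38
step 7: append 13 -> window=[5, 34, 13] -> max=34
step 8: append 14 -> window=[34, 13, 14] -> max=34
step 9: append 14 -> window=[13, 14, 14] -> max=14
step 10: append 28 -> window=[14, 14, 28] -> max=28
step 11: append 24 -> window=[14, 28, 24] -> max=28
step 12: append 22 -> window=[28, 24, 22] -> max=28

Answer: 40 40 38 38 34 34 14 28 28 28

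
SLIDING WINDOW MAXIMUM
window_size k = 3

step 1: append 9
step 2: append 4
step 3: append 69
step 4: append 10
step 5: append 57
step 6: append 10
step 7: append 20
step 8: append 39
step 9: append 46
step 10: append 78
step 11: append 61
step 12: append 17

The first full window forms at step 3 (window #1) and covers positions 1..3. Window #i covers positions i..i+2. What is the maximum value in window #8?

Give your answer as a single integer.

Answer: 78

Derivation:
step 1: append 9 -> window=[9] (not full yet)
step 2: append 4 -> window=[9, 4] (not full yet)
step 3: append 69 -> window=[9, 4, 69] -> max=69
step 4: append 10 -> window=[4, 69, 10] -> max=69
step 5: append 57 -> window=[69, 10, 57] -> max=69
step 6: append 10 -> window=[10, 57, 10] -> max=57
step 7: append 20 -> window=[57, 10, 20] -> max=57
step 8: append 39 -> window=[10, 20, 39] -> max=39
step 9: append 46 -> window=[20, 39, 46] -> max=46
step 10: append 78 -> window=[39, 46, 78] -> max=78
Window #8 max = 78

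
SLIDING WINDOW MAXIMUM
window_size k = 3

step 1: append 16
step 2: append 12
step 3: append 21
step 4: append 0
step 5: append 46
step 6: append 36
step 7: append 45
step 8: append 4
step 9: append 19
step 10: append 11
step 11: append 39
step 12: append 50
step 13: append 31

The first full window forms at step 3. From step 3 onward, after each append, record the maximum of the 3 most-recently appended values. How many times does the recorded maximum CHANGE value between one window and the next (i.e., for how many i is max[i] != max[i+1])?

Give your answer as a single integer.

Answer: 5

Derivation:
step 1: append 16 -> window=[16] (not full yet)
step 2: append 12 -> window=[16, 12] (not full yet)
step 3: append 21 -> window=[16, 12, 21] -> max=21
step 4: append 0 -> window=[12, 21, 0] -> max=21
step 5: append 46 -> window=[21, 0, 46] -> max=46
step 6: append 36 -> window=[0, 46, 36] -> max=46
step 7: append 45 -> window=[46, 36, 45] -> max=46
step 8: append 4 -> window=[36, 45, 4] -> max=45
step 9: append 19 -> window=[45, 4, 19] -> max=45
step 10: append 11 -> window=[4, 19, 11] -> max=19
step 11: append 39 -> window=[19, 11, 39] -> max=39
step 12: append 50 -> window=[11, 39, 50] -> max=50
step 13: append 31 -> window=[39, 50, 31] -> max=50
Recorded maximums: 21 21 46 46 46 45 45 19 39 50 50
Changes between consecutive maximums: 5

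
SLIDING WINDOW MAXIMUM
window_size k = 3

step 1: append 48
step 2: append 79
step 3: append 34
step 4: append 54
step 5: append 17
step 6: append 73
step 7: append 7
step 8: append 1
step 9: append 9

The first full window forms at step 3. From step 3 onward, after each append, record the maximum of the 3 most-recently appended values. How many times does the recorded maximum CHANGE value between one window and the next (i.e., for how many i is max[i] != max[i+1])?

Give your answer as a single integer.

Answer: 3

Derivation:
step 1: append 48 -> window=[48] (not full yet)
step 2: append 79 -> window=[48, 79] (not full yet)
step 3: append 34 -> window=[48, 79, 34] -> max=79
step 4: append 54 -> window=[79, 34, 54] -> max=79
step 5: append 17 -> window=[34, 54, 17] -> max=54
step 6: append 73 -> window=[54, 17, 73] -> max=73
step 7: append 7 -> window=[17, 73, 7] -> max=73
step 8: append 1 -> window=[73, 7, 1] -> max=73
step 9: append 9 -> window=[7, 1, 9] -> max=9
Recorded maximums: 79 79 54 73 73 73 9
Changes between consecutive maximums: 3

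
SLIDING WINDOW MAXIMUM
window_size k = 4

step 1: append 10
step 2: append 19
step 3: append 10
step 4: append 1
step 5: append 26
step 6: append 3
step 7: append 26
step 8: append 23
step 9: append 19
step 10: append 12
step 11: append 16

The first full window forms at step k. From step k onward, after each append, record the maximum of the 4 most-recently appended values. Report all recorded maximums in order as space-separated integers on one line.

step 1: append 10 -> window=[10] (not full yet)
step 2: append 19 -> window=[10, 19] (not full yet)
step 3: append 10 -> window=[10, 19, 10] (not full yet)
step 4: append 1 -> window=[10, 19, 10, 1] -> max=19
step 5: append 26 -> window=[19, 10, 1, 26] -> max=26
step 6: append 3 -> window=[10, 1, 26, 3] -> max=26
step 7: append 26 -> window=[1, 26, 3, 26] -> max=26
step 8: append 23 -> window=[26, 3, 26, 23] -> max=26
step 9: append 19 -> window=[3, 26, 23, 19] -> max=26
step 10: append 12 -> window=[26, 23, 19, 12] -> max=26
step 11: append 16 -> window=[23, 19, 12, 16] -> max=23

Answer: 19 26 26 26 26 26 26 23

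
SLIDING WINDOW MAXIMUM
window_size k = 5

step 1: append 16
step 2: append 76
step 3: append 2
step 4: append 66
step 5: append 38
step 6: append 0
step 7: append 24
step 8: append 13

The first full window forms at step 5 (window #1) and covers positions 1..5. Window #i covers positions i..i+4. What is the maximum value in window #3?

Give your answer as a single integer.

Answer: 66

Derivation:
step 1: append 16 -> window=[16] (not full yet)
step 2: append 76 -> window=[16, 76] (not full yet)
step 3: append 2 -> window=[16, 76, 2] (not full yet)
step 4: append 66 -> window=[16, 76, 2, 66] (not full yet)
step 5: append 38 -> window=[16, 76, 2, 66, 38] -> max=76
step 6: append 0 -> window=[76, 2, 66, 38, 0] -> max=76
step 7: append 24 -> window=[2, 66, 38, 0, 24] -> max=66
Window #3 max = 66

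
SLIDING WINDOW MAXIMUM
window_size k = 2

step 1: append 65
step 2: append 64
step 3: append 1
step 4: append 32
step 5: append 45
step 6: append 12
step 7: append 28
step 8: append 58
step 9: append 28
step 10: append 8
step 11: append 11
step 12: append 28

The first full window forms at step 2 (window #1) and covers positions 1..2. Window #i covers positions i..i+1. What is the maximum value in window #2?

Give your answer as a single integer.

Answer: 64

Derivation:
step 1: append 65 -> window=[65] (not full yet)
step 2: append 64 -> window=[65, 64] -> max=65
step 3: append 1 -> window=[64, 1] -> max=64
Window #2 max = 64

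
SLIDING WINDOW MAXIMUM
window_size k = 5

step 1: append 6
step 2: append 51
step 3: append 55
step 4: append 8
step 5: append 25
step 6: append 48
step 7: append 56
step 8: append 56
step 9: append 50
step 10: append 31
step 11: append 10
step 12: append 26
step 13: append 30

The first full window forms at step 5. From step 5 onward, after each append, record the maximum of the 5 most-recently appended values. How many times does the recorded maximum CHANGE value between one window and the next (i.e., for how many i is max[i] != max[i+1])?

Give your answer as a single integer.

step 1: append 6 -> window=[6] (not full yet)
step 2: append 51 -> window=[6, 51] (not full yet)
step 3: append 55 -> window=[6, 51, 55] (not full yet)
step 4: append 8 -> window=[6, 51, 55, 8] (not full yet)
step 5: append 25 -> window=[6, 51, 55, 8, 25] -> max=55
step 6: append 48 -> window=[51, 55, 8, 25, 48] -> max=55
step 7: append 56 -> window=[55, 8, 25, 48, 56] -> max=56
step 8: append 56 -> window=[8, 25, 48, 56, 56] -> max=56
step 9: append 50 -> window=[25, 48, 56, 56, 50] -> max=56
step 10: append 31 -> window=[48, 56, 56, 50, 31] -> max=56
step 11: append 10 -> window=[56, 56, 50, 31, 10] -> max=56
step 12: append 26 -> window=[56, 50, 31, 10, 26] -> max=56
step 13: append 30 -> window=[50, 31, 10, 26, 30] -> max=50
Recorded maximums: 55 55 56 56 56 56 56 56 50
Changes between consecutive maximums: 2

Answer: 2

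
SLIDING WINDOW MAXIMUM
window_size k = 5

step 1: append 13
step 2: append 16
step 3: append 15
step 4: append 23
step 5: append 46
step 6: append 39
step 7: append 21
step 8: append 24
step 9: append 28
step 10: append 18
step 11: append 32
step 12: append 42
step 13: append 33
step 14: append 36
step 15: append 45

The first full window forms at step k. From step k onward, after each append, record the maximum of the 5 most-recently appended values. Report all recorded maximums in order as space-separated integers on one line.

Answer: 46 46 46 46 46 39 32 42 42 42 45

Derivation:
step 1: append 13 -> window=[13] (not full yet)
step 2: append 16 -> window=[13, 16] (not full yet)
step 3: append 15 -> window=[13, 16, 15] (not full yet)
step 4: append 23 -> window=[13, 16, 15, 23] (not full yet)
step 5: append 46 -> window=[13, 16, 15, 23, 46] -> max=46
step 6: append 39 -> window=[16, 15, 23, 46, 39] -> max=46
step 7: append 21 -> window=[15, 23, 46, 39, 21] -> max=46
step 8: append 24 -> window=[23, 46, 39, 21, 24] -> max=46
step 9: append 28 -> window=[46, 39, 21, 24, 28] -> max=46
step 10: append 18 -> window=[39, 21, 24, 28, 18] -> max=39
step 11: append 32 -> window=[21, 24, 28, 18, 32] -> max=32
step 12: append 42 -> window=[24, 28, 18, 32, 42] -> max=42
step 13: append 33 -> window=[28, 18, 32, 42, 33] -> max=42
step 14: append 36 -> window=[18, 32, 42, 33, 36] -> max=42
step 15: append 45 -> window=[32, 42, 33, 36, 45] -> max=45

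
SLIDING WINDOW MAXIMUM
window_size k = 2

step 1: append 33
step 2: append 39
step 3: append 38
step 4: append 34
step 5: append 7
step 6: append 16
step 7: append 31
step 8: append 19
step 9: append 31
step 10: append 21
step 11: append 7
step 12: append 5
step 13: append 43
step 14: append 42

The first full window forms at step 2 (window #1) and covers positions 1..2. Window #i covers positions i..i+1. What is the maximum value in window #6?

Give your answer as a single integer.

step 1: append 33 -> window=[33] (not full yet)
step 2: append 39 -> window=[33, 39] -> max=39
step 3: append 38 -> window=[39, 38] -> max=39
step 4: append 34 -> window=[38, 34] -> max=38
step 5: append 7 -> window=[34, 7] -> max=34
step 6: append 16 -> window=[7, 16] -> max=16
step 7: append 31 -> window=[16, 31] -> max=31
Window #6 max = 31

Answer: 31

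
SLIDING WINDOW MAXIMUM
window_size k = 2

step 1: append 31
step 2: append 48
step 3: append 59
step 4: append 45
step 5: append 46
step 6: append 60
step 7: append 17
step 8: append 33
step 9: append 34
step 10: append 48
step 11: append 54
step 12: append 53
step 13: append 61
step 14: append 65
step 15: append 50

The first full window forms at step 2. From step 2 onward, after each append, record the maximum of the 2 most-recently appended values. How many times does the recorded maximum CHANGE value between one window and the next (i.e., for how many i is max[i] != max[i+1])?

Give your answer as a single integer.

Answer: 9

Derivation:
step 1: append 31 -> window=[31] (not full yet)
step 2: append 48 -> window=[31, 48] -> max=48
step 3: append 59 -> window=[48, 59] -> max=59
step 4: append 45 -> window=[59, 45] -> max=59
step 5: append 46 -> window=[45, 46] -> max=46
step 6: append 60 -> window=[46, 60] -> max=60
step 7: append 17 -> window=[60, 17] -> max=60
step 8: append 33 -> window=[17, 33] -> max=33
step 9: append 34 -> window=[33, 34] -> max=34
step 10: append 48 -> window=[34, 48] -> max=48
step 11: append 54 -> window=[48, 54] -> max=54
step 12: append 53 -> window=[54, 53] -> max=54
step 13: append 61 -> window=[53, 61] -> max=61
step 14: append 65 -> window=[61, 65] -> max=65
step 15: append 50 -> window=[65, 50] -> max=65
Recorded maximums: 48 59 59 46 60 60 33 34 48 54 54 61 65 65
Changes between consecutive maximums: 9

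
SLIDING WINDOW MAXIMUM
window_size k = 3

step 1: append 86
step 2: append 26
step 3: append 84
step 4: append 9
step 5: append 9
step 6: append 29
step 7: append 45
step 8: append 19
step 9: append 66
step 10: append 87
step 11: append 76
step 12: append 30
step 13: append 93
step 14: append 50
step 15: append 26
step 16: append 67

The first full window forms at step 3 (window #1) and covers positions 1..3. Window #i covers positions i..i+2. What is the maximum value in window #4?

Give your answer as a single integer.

step 1: append 86 -> window=[86] (not full yet)
step 2: append 26 -> window=[86, 26] (not full yet)
step 3: append 84 -> window=[86, 26, 84] -> max=86
step 4: append 9 -> window=[26, 84, 9] -> max=84
step 5: append 9 -> window=[84, 9, 9] -> max=84
step 6: append 29 -> window=[9, 9, 29] -> max=29
Window #4 max = 29

Answer: 29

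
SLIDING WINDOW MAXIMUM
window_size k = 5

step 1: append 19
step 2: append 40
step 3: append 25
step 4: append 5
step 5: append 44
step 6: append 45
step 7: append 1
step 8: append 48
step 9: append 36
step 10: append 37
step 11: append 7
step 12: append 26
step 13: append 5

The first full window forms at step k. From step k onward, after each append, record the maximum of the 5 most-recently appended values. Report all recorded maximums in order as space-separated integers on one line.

Answer: 44 45 45 48 48 48 48 48 37

Derivation:
step 1: append 19 -> window=[19] (not full yet)
step 2: append 40 -> window=[19, 40] (not full yet)
step 3: append 25 -> window=[19, 40, 25] (not full yet)
step 4: append 5 -> window=[19, 40, 25, 5] (not full yet)
step 5: append 44 -> window=[19, 40, 25, 5, 44] -> max=44
step 6: append 45 -> window=[40, 25, 5, 44, 45] -> max=45
step 7: append 1 -> window=[25, 5, 44, 45, 1] -> max=45
step 8: append 48 -> window=[5, 44, 45, 1, 48] -> max=48
step 9: append 36 -> window=[44, 45, 1, 48, 36] -> max=48
step 10: append 37 -> window=[45, 1, 48, 36, 37] -> max=48
step 11: append 7 -> window=[1, 48, 36, 37, 7] -> max=48
step 12: append 26 -> window=[48, 36, 37, 7, 26] -> max=48
step 13: append 5 -> window=[36, 37, 7, 26, 5] -> max=37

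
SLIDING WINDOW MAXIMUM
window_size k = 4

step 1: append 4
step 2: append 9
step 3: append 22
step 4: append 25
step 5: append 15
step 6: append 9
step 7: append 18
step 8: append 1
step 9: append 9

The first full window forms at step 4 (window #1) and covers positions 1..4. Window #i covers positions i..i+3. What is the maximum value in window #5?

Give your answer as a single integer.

Answer: 18

Derivation:
step 1: append 4 -> window=[4] (not full yet)
step 2: append 9 -> window=[4, 9] (not full yet)
step 3: append 22 -> window=[4, 9, 22] (not full yet)
step 4: append 25 -> window=[4, 9, 22, 25] -> max=25
step 5: append 15 -> window=[9, 22, 25, 15] -> max=25
step 6: append 9 -> window=[22, 25, 15, 9] -> max=25
step 7: append 18 -> window=[25, 15, 9, 18] -> max=25
step 8: append 1 -> window=[15, 9, 18, 1] -> max=18
Window #5 max = 18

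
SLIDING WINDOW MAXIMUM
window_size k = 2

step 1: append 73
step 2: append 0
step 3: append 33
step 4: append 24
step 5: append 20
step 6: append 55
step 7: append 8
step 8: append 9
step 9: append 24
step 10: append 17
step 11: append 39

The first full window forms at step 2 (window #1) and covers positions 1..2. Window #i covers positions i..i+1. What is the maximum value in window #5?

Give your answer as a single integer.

step 1: append 73 -> window=[73] (not full yet)
step 2: append 0 -> window=[73, 0] -> max=73
step 3: append 33 -> window=[0, 33] -> max=33
step 4: append 24 -> window=[33, 24] -> max=33
step 5: append 20 -> window=[24, 20] -> max=24
step 6: append 55 -> window=[20, 55] -> max=55
Window #5 max = 55

Answer: 55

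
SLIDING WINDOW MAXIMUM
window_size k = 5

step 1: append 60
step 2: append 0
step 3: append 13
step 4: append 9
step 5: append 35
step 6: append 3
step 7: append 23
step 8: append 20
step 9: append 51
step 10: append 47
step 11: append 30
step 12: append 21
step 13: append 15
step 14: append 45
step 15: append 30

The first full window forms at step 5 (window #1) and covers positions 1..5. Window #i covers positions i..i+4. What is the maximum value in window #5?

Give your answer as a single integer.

step 1: append 60 -> window=[60] (not full yet)
step 2: append 0 -> window=[60, 0] (not full yet)
step 3: append 13 -> window=[60, 0, 13] (not full yet)
step 4: append 9 -> window=[60, 0, 13, 9] (not full yet)
step 5: append 35 -> window=[60, 0, 13, 9, 35] -> max=60
step 6: append 3 -> window=[0, 13, 9, 35, 3] -> max=35
step 7: append 23 -> window=[13, 9, 35, 3, 23] -> max=35
step 8: append 20 -> window=[9, 35, 3, 23, 20] -> max=35
step 9: append 51 -> window=[35, 3, 23, 20, 51] -> max=51
Window #5 max = 51

Answer: 51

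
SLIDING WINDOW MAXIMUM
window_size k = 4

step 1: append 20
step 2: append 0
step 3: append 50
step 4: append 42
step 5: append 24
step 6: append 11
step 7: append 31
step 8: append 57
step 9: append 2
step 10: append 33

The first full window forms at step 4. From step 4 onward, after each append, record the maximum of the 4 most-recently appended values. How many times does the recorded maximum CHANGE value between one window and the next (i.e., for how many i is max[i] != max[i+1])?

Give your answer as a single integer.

Answer: 2

Derivation:
step 1: append 20 -> window=[20] (not full yet)
step 2: append 0 -> window=[20, 0] (not full yet)
step 3: append 50 -> window=[20, 0, 50] (not full yet)
step 4: append 42 -> window=[20, 0, 50, 42] -> max=50
step 5: append 24 -> window=[0, 50, 42, 24] -> max=50
step 6: append 11 -> window=[50, 42, 24, 11] -> max=50
step 7: append 31 -> window=[42, 24, 11, 31] -> max=42
step 8: append 57 -> window=[24, 11, 31, 57] -> max=57
step 9: append 2 -> window=[11, 31, 57, 2] -> max=57
step 10: append 33 -> window=[31, 57, 2, 33] -> max=57
Recorded maximums: 50 50 50 42 57 57 57
Changes between consecutive maximums: 2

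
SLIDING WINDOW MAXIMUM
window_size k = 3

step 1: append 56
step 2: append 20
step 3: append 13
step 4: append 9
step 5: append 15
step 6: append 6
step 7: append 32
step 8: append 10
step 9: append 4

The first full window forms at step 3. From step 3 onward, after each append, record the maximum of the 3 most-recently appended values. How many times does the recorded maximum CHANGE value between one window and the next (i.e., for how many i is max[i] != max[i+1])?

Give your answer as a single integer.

Answer: 3

Derivation:
step 1: append 56 -> window=[56] (not full yet)
step 2: append 20 -> window=[56, 20] (not full yet)
step 3: append 13 -> window=[56, 20, 13] -> max=56
step 4: append 9 -> window=[20, 13, 9] -> max=20
step 5: append 15 -> window=[13, 9, 15] -> max=15
step 6: append 6 -> window=[9, 15, 6] -> max=15
step 7: append 32 -> window=[15, 6, 32] -> max=32
step 8: append 10 -> window=[6, 32, 10] -> max=32
step 9: append 4 -> window=[32, 10, 4] -> max=32
Recorded maximums: 56 20 15 15 32 32 32
Changes between consecutive maximums: 3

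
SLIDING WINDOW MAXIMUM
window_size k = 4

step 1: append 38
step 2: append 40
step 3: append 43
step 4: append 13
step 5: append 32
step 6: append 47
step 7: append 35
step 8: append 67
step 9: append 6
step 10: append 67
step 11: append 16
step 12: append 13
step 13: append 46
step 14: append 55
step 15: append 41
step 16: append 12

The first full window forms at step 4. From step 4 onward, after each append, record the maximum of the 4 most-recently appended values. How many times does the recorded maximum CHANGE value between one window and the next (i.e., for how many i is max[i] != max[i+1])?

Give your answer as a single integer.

Answer: 3

Derivation:
step 1: append 38 -> window=[38] (not full yet)
step 2: append 40 -> window=[38, 40] (not full yet)
step 3: append 43 -> window=[38, 40, 43] (not full yet)
step 4: append 13 -> window=[38, 40, 43, 13] -> max=43
step 5: append 32 -> window=[40, 43, 13, 32] -> max=43
step 6: append 47 -> window=[43, 13, 32, 47] -> max=47
step 7: append 35 -> window=[13, 32, 47, 35] -> max=47
step 8: append 67 -> window=[32, 47, 35, 67] -> max=67
step 9: append 6 -> window=[47, 35, 67, 6] -> max=67
step 10: append 67 -> window=[35, 67, 6, 67] -> max=67
step 11: append 16 -> window=[67, 6, 67, 16] -> max=67
step 12: append 13 -> window=[6, 67, 16, 13] -> max=67
step 13: append 46 -> window=[67, 16, 13, 46] -> max=67
step 14: append 55 -> window=[16, 13, 46, 55] -> max=55
step 15: append 41 -> window=[13, 46, 55, 41] -> max=55
step 16: append 12 -> window=[46, 55, 41, 12] -> max=55
Recorded maximums: 43 43 47 47 67 67 67 67 67 67 55 55 55
Changes between consecutive maximums: 3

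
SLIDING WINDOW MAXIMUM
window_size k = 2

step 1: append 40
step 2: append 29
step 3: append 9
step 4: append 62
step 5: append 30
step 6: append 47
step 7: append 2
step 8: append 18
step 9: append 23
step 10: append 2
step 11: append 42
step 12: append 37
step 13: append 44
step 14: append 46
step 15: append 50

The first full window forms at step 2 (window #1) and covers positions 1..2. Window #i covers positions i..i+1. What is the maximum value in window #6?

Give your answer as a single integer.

Answer: 47

Derivation:
step 1: append 40 -> window=[40] (not full yet)
step 2: append 29 -> window=[40, 29] -> max=40
step 3: append 9 -> window=[29, 9] -> max=29
step 4: append 62 -> window=[9, 62] -> max=62
step 5: append 30 -> window=[62, 30] -> max=62
step 6: append 47 -> window=[30, 47] -> max=47
step 7: append 2 -> window=[47, 2] -> max=47
Window #6 max = 47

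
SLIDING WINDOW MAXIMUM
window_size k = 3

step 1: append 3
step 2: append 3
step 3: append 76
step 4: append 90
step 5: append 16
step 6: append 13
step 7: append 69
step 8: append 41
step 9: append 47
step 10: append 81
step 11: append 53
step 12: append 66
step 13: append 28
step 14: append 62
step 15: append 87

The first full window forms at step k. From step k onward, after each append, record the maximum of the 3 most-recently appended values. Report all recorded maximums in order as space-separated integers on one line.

Answer: 76 90 90 90 69 69 69 81 81 81 66 66 87

Derivation:
step 1: append 3 -> window=[3] (not full yet)
step 2: append 3 -> window=[3, 3] (not full yet)
step 3: append 76 -> window=[3, 3, 76] -> max=76
step 4: append 90 -> window=[3, 76, 90] -> max=90
step 5: append 16 -> window=[76, 90, 16] -> max=90
step 6: append 13 -> window=[90, 16, 13] -> max=90
step 7: append 69 -> window=[16, 13, 69] -> max=69
step 8: append 41 -> window=[13, 69, 41] -> max=69
step 9: append 47 -> window=[69, 41, 47] -> max=69
step 10: append 81 -> window=[41, 47, 81] -> max=81
step 11: append 53 -> window=[47, 81, 53] -> max=81
step 12: append 66 -> window=[81, 53, 66] -> max=81
step 13: append 28 -> window=[53, 66, 28] -> max=66
step 14: append 62 -> window=[66, 28, 62] -> max=66
step 15: append 87 -> window=[28, 62, 87] -> max=87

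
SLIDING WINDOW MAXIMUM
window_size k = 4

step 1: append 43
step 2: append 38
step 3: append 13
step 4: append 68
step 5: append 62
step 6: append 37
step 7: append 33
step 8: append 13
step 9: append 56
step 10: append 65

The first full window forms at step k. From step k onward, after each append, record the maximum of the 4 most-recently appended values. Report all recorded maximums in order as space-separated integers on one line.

Answer: 68 68 68 68 62 56 65

Derivation:
step 1: append 43 -> window=[43] (not full yet)
step 2: append 38 -> window=[43, 38] (not full yet)
step 3: append 13 -> window=[43, 38, 13] (not full yet)
step 4: append 68 -> window=[43, 38, 13, 68] -> max=68
step 5: append 62 -> window=[38, 13, 68, 62] -> max=68
step 6: append 37 -> window=[13, 68, 62, 37] -> max=68
step 7: append 33 -> window=[68, 62, 37, 33] -> max=68
step 8: append 13 -> window=[62, 37, 33, 13] -> max=62
step 9: append 56 -> window=[37, 33, 13, 56] -> max=56
step 10: append 65 -> window=[33, 13, 56, 65] -> max=65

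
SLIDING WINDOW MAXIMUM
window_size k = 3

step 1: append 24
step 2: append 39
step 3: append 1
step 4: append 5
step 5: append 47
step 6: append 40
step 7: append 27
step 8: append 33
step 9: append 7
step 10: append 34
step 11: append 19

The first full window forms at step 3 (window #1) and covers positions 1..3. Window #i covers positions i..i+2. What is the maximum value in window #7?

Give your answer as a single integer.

Answer: 33

Derivation:
step 1: append 24 -> window=[24] (not full yet)
step 2: append 39 -> window=[24, 39] (not full yet)
step 3: append 1 -> window=[24, 39, 1] -> max=39
step 4: append 5 -> window=[39, 1, 5] -> max=39
step 5: append 47 -> window=[1, 5, 47] -> max=47
step 6: append 40 -> window=[5, 47, 40] -> max=47
step 7: append 27 -> window=[47, 40, 27] -> max=47
step 8: append 33 -> window=[40, 27, 33] -> max=40
step 9: append 7 -> window=[27, 33, 7] -> max=33
Window #7 max = 33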